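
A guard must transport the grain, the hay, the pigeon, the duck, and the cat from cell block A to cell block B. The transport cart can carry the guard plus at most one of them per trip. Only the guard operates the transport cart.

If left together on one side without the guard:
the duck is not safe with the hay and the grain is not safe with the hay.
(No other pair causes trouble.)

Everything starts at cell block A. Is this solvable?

1. Guard goes to cell block B with the hay.  [cell block A: the cat, the duck, the grain, the pigeon | cell block B: the hay]
2. Guard goes back to cell block A alone.  [cell block A: the cat, the duck, the grain, the pigeon | cell block B: the hay]
3. Guard goes to cell block B with the grain.  [cell block A: the cat, the duck, the pigeon | cell block B: the grain, the hay]
4. Guard goes back to cell block A with the hay.  [cell block A: the cat, the duck, the hay, the pigeon | cell block B: the grain]
5. Guard goes to cell block B with the duck.  [cell block A: the cat, the hay, the pigeon | cell block B: the duck, the grain]
6. Guard goes back to cell block A alone.  [cell block A: the cat, the hay, the pigeon | cell block B: the duck, the grain]
7. Guard goes to cell block B with the pigeon.  [cell block A: the cat, the hay | cell block B: the duck, the grain, the pigeon]
8. Guard goes back to cell block A alone.  [cell block A: the cat, the hay | cell block B: the duck, the grain, the pigeon]
9. Guard goes to cell block B with the cat.  [cell block A: the hay | cell block B: the cat, the duck, the grain, the pigeon]
10. Guard goes back to cell block A alone.  [cell block A: the hay | cell block B: the cat, the duck, the grain, the pigeon]
11. Guard goes to cell block B with the hay.  [cell block A: — | cell block B: the cat, the duck, the grain, the hay, the pigeon]

Yes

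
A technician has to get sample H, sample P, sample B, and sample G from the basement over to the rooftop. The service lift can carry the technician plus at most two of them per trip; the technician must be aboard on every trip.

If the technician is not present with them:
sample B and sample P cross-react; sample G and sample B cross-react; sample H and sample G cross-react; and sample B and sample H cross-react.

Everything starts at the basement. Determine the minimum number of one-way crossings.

5

Counting alone: the technician can take at most 2 across per trip to the rooftop, so moving all 4 needs at least 2 loaded trips out, with a return between consecutive ones — at least 3 crossings.
The safety rule pushes this higher. Following every safe sequence of crossings, the most of the 4 that can be at the rooftop as the service lift arrives there on crossing 3 is 3 — never all 4.
So no plan with fewer than 5 crossings exists, and this one achieves 5:
1. Technician goes to the rooftop with sample B and sample H.
2. Technician goes back to the basement with sample H.
3. Technician goes to the rooftop with sample H and sample P.
4. Technician goes back to the basement with sample B.
5. Technician goes to the rooftop with sample B and sample G.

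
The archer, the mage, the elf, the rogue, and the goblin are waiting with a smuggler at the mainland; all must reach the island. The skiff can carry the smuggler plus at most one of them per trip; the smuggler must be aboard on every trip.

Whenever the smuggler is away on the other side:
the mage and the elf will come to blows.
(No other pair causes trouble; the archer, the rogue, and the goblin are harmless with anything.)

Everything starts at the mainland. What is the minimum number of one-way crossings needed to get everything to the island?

Counting alone: the smuggler can take at most 1 across per trip to the island, so moving all 5 needs at least 5 loaded trips out, with a return between consecutive ones — at least 9 crossings.
The plan below uses exactly 9 crossings, so it is optimal:
1. Smuggler goes to the island with the mage.  [the mainland: the archer, the elf, the goblin, the rogue | the island: the mage]
2. Smuggler goes back to the mainland alone.  [the mainland: the archer, the elf, the goblin, the rogue | the island: the mage]
3. Smuggler goes to the island with the archer.  [the mainland: the elf, the goblin, the rogue | the island: the archer, the mage]
4. Smuggler goes back to the mainland alone.  [the mainland: the elf, the goblin, the rogue | the island: the archer, the mage]
5. Smuggler goes to the island with the rogue.  [the mainland: the elf, the goblin | the island: the archer, the mage, the rogue]
6. Smuggler goes back to the mainland alone.  [the mainland: the elf, the goblin | the island: the archer, the mage, the rogue]
7. Smuggler goes to the island with the goblin.  [the mainland: the elf | the island: the archer, the goblin, the mage, the rogue]
8. Smuggler goes back to the mainland alone.  [the mainland: the elf | the island: the archer, the goblin, the mage, the rogue]
9. Smuggler goes to the island with the elf.  [the mainland: — | the island: the archer, the elf, the goblin, the mage, the rogue]

9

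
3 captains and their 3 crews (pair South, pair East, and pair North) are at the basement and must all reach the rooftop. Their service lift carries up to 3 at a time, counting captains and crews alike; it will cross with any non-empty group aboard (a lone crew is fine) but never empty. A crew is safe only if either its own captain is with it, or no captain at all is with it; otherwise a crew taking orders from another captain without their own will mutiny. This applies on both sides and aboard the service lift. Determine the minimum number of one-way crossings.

Counting alone: each trip to the rooftop takes at most 3 across and each return brings at least 1 back, so after t trips out (and t−1 returns) at most 3t − (t−1) of the 6 are across; that first reaches 6 at t = 3, so at least 5 crossings are needed.
The plan below uses exactly 5 crossings, so it is optimal:
1. captain South and crew South cross → the rooftop.
2. captain South crosses ← the basement.
3. captain East, captain North, and captain South cross → the rooftop.
4. crew South crosses ← the basement.
5. crew East, crew North, and crew South cross → the rooftop.

5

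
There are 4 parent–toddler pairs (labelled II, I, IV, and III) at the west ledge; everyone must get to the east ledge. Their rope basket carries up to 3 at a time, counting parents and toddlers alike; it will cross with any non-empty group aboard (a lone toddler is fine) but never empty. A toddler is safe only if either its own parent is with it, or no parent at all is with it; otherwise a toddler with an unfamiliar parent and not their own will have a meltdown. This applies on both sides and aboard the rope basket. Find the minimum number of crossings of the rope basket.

9

Counting alone: each trip to the east ledge takes at most 3 across and each return brings at least 1 back, so after t trips out (and t−1 returns) at most 3t − (t−1) of the 8 are across; that first reaches 8 at t = 4, so at least 7 crossings are needed.
The safety rule pushes this higher. Following every safe sequence of crossings, the most of the 8 that can be at the east ledge as the rope basket arrives there on crossing 7 is 7 — never all 8.
So no plan with fewer than 9 crossings exists, and this one achieves 9:
1. parent II and toddler II cross → the east ledge.
2. parent II crosses ← the west ledge.
3. parent I, parent II, and toddler I cross → the east ledge.
4. parent II and toddler II cross ← the west ledge.
5. parent II, parent III, and parent IV cross → the east ledge.
6. toddler I crosses ← the west ledge.
7. toddler I and toddler II cross → the east ledge.
8. toddler II crosses ← the west ledge.
9. toddler II, toddler III, and toddler IV cross → the east ledge.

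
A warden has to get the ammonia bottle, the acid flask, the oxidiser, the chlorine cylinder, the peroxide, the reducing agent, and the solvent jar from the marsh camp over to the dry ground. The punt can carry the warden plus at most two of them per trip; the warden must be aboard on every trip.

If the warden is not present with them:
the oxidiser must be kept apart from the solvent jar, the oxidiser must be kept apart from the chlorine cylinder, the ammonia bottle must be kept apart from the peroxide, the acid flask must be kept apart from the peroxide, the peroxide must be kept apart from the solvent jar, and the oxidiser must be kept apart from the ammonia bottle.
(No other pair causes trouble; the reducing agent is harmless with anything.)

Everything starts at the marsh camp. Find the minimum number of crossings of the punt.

9

Counting alone: the warden can take at most 2 across per trip to the dry ground, so moving all 7 needs at least 4 loaded trips out, with a return between consecutive ones — at least 7 crossings.
The safety rule pushes this higher. Following every safe sequence of crossings, the most of the 7 that can be at the dry ground as the punt arrives there on crossing 7 is 6 — never all 7.
So no plan with fewer than 9 crossings exists, and this one achieves 9:
1. Warden goes to the dry ground with the oxidiser and the peroxide.  [the marsh camp: the acid flask, the ammonia bottle, the chlorine cylinder, the reducing agent, the solvent jar | the dry ground: the oxidiser, the peroxide]
2. Warden goes back to the marsh camp alone.  [the marsh camp: the acid flask, the ammonia bottle, the chlorine cylinder, the reducing agent, the solvent jar | the dry ground: the oxidiser, the peroxide]
3. Warden goes to the dry ground with the acid flask.  [the marsh camp: the ammonia bottle, the chlorine cylinder, the reducing agent, the solvent jar | the dry ground: the acid flask, the oxidiser, the peroxide]
4. Warden goes back to the marsh camp with the peroxide.  [the marsh camp: the ammonia bottle, the chlorine cylinder, the peroxide, the reducing agent, the solvent jar | the dry ground: the acid flask, the oxidiser]
5. Warden goes to the dry ground with the ammonia bottle and the solvent jar.  [the marsh camp: the chlorine cylinder, the peroxide, the reducing agent | the dry ground: the acid flask, the ammonia bottle, the oxidiser, the solvent jar]
6. Warden goes back to the marsh camp with the oxidiser.  [the marsh camp: the chlorine cylinder, the oxidiser, the peroxide, the reducing agent | the dry ground: the acid flask, the ammonia bottle, the solvent jar]
7. Warden goes to the dry ground with the chlorine cylinder and the reducing agent.  [the marsh camp: the oxidiser, the peroxide | the dry ground: the acid flask, the ammonia bottle, the chlorine cylinder, the reducing agent, the solvent jar]
8. Warden goes back to the marsh camp alone.  [the marsh camp: the oxidiser, the peroxide | the dry ground: the acid flask, the ammonia bottle, the chlorine cylinder, the reducing agent, the solvent jar]
9. Warden goes to the dry ground with the oxidiser and the peroxide.  [the marsh camp: — | the dry ground: the acid flask, the ammonia bottle, the chlorine cylinder, the oxidiser, the peroxide, the reducing agent, the solvent jar]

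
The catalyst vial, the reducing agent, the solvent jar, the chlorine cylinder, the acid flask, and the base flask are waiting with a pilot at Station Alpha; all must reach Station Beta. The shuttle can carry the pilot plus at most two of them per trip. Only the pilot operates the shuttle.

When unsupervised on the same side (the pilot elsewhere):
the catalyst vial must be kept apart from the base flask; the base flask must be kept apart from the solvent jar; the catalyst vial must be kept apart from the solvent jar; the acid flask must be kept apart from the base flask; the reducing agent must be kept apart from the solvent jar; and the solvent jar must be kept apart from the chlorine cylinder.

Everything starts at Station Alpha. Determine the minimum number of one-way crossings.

Counting alone: the pilot can take at most 2 across per trip to Station Beta, so moving all 6 needs at least 3 loaded trips out, with a return between consecutive ones — at least 5 crossings.
The safety rule pushes this higher. Following every safe sequence of crossings, the most of the 6 that can be at Station Beta as the shuttle arrives there on crossings 5, 7 is 4, 5 respectively — never all 6.
So no plan with fewer than 9 crossings exists, and this one achieves 9:
1. Pilot goes to Station Beta with the base flask and the solvent jar.
2. Pilot goes back to Station Alpha with the solvent jar.
3. Pilot goes to Station Beta with the reducing agent and the solvent jar.
4. Pilot goes back to Station Alpha with the solvent jar.
5. Pilot goes to Station Beta with the catalyst vial and the chlorine cylinder.
6. Pilot goes back to Station Alpha with the catalyst vial.
7. Pilot goes to Station Beta with the acid flask and the catalyst vial.
8. Pilot goes back to Station Alpha with the base flask.
9. Pilot goes to Station Beta with the base flask and the solvent jar.

9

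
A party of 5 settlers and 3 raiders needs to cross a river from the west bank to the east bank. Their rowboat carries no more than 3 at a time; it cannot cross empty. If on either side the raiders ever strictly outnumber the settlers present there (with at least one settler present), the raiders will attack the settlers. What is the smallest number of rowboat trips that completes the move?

7

Counting alone: each trip to the east bank takes at most 3 across and each return brings at least 1 back, so after t trips out (and t−1 returns) at most 3t − (t−1) of the 8 are across; that first reaches 8 at t = 4, so at least 7 crossings are needed.
The plan below uses exactly 7 crossings, so it is optimal:
1. 2 raiders → the east bank.  (the west bank: 5S 1R; the east bank: 0S 2R)
2. 1 raider ← the west bank.  (the west bank: 5S 2R; the east bank: 0S 1R)
3. 2 settlers and 1 raider → the east bank.  (the west bank: 3S 1R; the east bank: 2S 2R)
4. 1 raider ← the west bank.  (the west bank: 3S 2R; the east bank: 2S 1R)
5. 1 settler and 2 raiders → the east bank.  (the west bank: 2S 0R; the east bank: 3S 3R)
6. 1 raider ← the west bank.  (the west bank: 2S 1R; the east bank: 3S 2R)
7. 2 settlers and 1 raider → the east bank.  (the west bank: 0S 0R; the east bank: 5S 3R)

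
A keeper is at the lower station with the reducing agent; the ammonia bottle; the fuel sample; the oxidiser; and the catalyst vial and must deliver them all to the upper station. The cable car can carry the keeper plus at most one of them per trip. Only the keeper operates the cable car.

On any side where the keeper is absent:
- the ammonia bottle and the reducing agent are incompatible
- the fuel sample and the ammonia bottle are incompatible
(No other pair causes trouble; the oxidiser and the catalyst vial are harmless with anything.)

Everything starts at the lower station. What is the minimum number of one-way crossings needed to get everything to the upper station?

11

Counting alone: the keeper can take at most 1 across per trip to the upper station, so moving all 5 needs at least 5 loaded trips out, with a return between consecutive ones — at least 9 crossings.
The safety rule pushes this higher. Following every safe sequence of crossings, the most of the 5 that can be at the upper station as the cable car arrives there on crossing 9 is 4 — never all 5.
So no plan with fewer than 11 crossings exists, and this one achieves 11:
1. Keeper goes to the upper station with the ammonia bottle.
2. Keeper goes back to the lower station alone.
3. Keeper goes to the upper station with the reducing agent.
4. Keeper goes back to the lower station with the ammonia bottle.
5. Keeper goes to the upper station with the fuel sample.
6. Keeper goes back to the lower station alone.
7. Keeper goes to the upper station with the oxidiser.
8. Keeper goes back to the lower station alone.
9. Keeper goes to the upper station with the catalyst vial.
10. Keeper goes back to the lower station alone.
11. Keeper goes to the upper station with the ammonia bottle.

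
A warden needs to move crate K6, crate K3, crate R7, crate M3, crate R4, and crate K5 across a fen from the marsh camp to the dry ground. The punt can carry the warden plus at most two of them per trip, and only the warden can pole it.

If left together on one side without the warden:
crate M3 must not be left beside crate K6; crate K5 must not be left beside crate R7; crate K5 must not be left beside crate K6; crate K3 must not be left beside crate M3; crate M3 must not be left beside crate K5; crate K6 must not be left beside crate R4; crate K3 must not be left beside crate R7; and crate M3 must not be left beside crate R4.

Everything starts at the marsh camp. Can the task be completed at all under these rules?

No

Whatever the first load, the items left behind include a forbidden pair without the warden. No opening move is safe, so no plan exists.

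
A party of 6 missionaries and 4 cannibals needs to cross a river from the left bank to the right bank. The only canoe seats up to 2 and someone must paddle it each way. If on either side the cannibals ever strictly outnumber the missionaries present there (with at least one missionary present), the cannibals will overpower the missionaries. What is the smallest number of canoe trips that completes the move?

Counting alone: each trip to the right bank takes at most 2 across and each return brings at least 1 back, so after t trips out (and t−1 returns) at most 2t − (t−1) of the 10 are across; that first reaches 10 at t = 9, so at least 17 crossings are needed.
The plan below uses exactly 17 crossings, so it is optimal:
1. 2 cannibals → the right bank.  (the left bank: 6M 2C; the right bank: 0M 2C)
2. 1 cannibal ← the left bank.  (the left bank: 6M 3C; the right bank: 0M 1C)
3. 2 cannibals → the right bank.  (the left bank: 6M 1C; the right bank: 0M 3C)
4. 1 cannibal ← the left bank.  (the left bank: 6M 2C; the right bank: 0M 2C)
5. 2 missionaries → the right bank.  (the left bank: 4M 2C; the right bank: 2M 2C)
6. 1 cannibal ← the left bank.  (the left bank: 4M 3C; the right bank: 2M 1C)
7. 1 missionary and 1 cannibal → the right bank.  (the left bank: 3M 2C; the right bank: 3M 2C)
8. 1 cannibal ← the left bank.  (the left bank: 3M 3C; the right bank: 3M 1C)
9. 2 cannibals → the right bank.  (the left bank: 3M 1C; the right bank: 3M 3C)
10. 1 cannibal ← the left bank.  (the left bank: 3M 2C; the right bank: 3M 2C)
11. 1 missionary and 1 cannibal → the right bank.  (the left bank: 2M 1C; the right bank: 4M 3C)
12. 1 cannibal ← the left bank.  (the left bank: 2M 2C; the right bank: 4M 2C)
13. 2 cannibals → the right bank.  (the left bank: 2M 0C; the right bank: 4M 4C)
14. 1 cannibal ← the left bank.  (the left bank: 2M 1C; the right bank: 4M 3C)
15. 1 missionary and 1 cannibal → the right bank.  (the left bank: 1M 0C; the right bank: 5M 4C)
16. 1 cannibal ← the left bank.  (the left bank: 1M 1C; the right bank: 5M 3C)
17. 1 missionary and 1 cannibal → the right bank.  (the left bank: 0M 0C; the right bank: 6M 4C)

17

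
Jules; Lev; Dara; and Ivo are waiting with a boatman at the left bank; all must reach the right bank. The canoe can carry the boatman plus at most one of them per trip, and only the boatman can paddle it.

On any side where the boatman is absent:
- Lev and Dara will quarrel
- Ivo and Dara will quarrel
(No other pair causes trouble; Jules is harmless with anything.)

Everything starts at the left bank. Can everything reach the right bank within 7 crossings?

No

Counting alone: the boatman can take at most 1 across per trip to the right bank, so moving all 4 needs at least 4 loaded trips out, with a return between consecutive ones — at least 7 crossings.
The safety rule pushes this higher. Following every safe sequence of crossings, the most of the 4 that can be at the right bank as the canoe arrives there on crossing 7 is 3 — never all 4.
So the move cannot be finished within 7 crossings. (The shortest complete plan takes 9:)
1. Boatman goes to the right bank with Dara.
2. Boatman goes back to the left bank alone.
3. Boatman goes to the right bank with Jules.
4. Boatman goes back to the left bank alone.
5. Boatman goes to the right bank with Lev.
6. Boatman goes back to the left bank with Dara.
7. Boatman goes to the right bank with Ivo.
8. Boatman goes back to the left bank alone.
9. Boatman goes to the right bank with Dara.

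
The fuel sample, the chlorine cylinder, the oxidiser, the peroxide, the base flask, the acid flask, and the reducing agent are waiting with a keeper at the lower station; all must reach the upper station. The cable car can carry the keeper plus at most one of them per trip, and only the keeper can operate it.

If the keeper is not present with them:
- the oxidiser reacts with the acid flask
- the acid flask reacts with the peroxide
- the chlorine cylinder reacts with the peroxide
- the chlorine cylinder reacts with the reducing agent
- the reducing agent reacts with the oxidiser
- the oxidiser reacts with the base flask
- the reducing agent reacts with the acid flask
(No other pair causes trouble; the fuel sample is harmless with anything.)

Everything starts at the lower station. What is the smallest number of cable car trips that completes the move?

impossible

Whatever the first load, the items left behind include a forbidden pair without the keeper. No opening move is safe, so no plan exists.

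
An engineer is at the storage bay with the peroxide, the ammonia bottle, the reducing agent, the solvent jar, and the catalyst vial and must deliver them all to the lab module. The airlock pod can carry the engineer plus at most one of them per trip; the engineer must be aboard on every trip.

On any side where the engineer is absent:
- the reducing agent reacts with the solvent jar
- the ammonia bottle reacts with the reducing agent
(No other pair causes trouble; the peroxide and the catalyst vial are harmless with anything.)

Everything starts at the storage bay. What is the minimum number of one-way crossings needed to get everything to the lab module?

Counting alone: the engineer can take at most 1 across per trip to the lab module, so moving all 5 needs at least 5 loaded trips out, with a return between consecutive ones — at least 9 crossings.
The safety rule pushes this higher. Following every safe sequence of crossings, the most of the 5 that can be at the lab module as the airlock pod arrives there on crossing 9 is 4 — never all 5.
So no plan with fewer than 11 crossings exists, and this one achieves 11:
1. Engineer goes to the lab module with the reducing agent.  [the storage bay: the ammonia bottle, the catalyst vial, the peroxide, the solvent jar | the lab module: the reducing agent]
2. Engineer goes back to the storage bay alone.  [the storage bay: the ammonia bottle, the catalyst vial, the peroxide, the solvent jar | the lab module: the reducing agent]
3. Engineer goes to the lab module with the peroxide.  [the storage bay: the ammonia bottle, the catalyst vial, the solvent jar | the lab module: the peroxide, the reducing agent]
4. Engineer goes back to the storage bay alone.  [the storage bay: the ammonia bottle, the catalyst vial, the solvent jar | the lab module: the peroxide, the reducing agent]
5. Engineer goes to the lab module with the ammonia bottle.  [the storage bay: the catalyst vial, the solvent jar | the lab module: the ammonia bottle, the peroxide, the reducing agent]
6. Engineer goes back to the storage bay with the reducing agent.  [the storage bay: the catalyst vial, the reducing agent, the solvent jar | the lab module: the ammonia bottle, the peroxide]
7. Engineer goes to the lab module with the solvent jar.  [the storage bay: the catalyst vial, the reducing agent | the lab module: the ammonia bottle, the peroxide, the solvent jar]
8. Engineer goes back to the storage bay alone.  [the storage bay: the catalyst vial, the reducing agent | the lab module: the ammonia bottle, the peroxide, the solvent jar]
9. Engineer goes to the lab module with the catalyst vial.  [the storage bay: the reducing agent | the lab module: the ammonia bottle, the catalyst vial, the peroxide, the solvent jar]
10. Engineer goes back to the storage bay alone.  [the storage bay: the reducing agent | the lab module: the ammonia bottle, the catalyst vial, the peroxide, the solvent jar]
11. Engineer goes to the lab module with the reducing agent.  [the storage bay: — | the lab module: the ammonia bottle, the catalyst vial, the peroxide, the reducing agent, the solvent jar]

11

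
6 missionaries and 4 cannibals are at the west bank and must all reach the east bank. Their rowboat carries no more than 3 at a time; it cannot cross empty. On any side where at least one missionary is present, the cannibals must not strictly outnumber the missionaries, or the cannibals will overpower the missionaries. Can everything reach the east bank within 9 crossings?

Yes — this plan uses 9 crossings (≤ 9):
1. 2 cannibals → the east bank.  (the west bank: 6M 2C; the east bank: 0M 2C)
2. 1 cannibal ← the west bank.  (the west bank: 6M 3C; the east bank: 0M 1C)
3. 3 cannibals → the east bank.  (the west bank: 6M 0C; the east bank: 0M 4C)
4. 1 cannibal ← the west bank.  (the west bank: 6M 1C; the east bank: 0M 3C)
5. 3 missionaries → the east bank.  (the west bank: 3M 1C; the east bank: 3M 3C)
6. 1 cannibal ← the west bank.  (the west bank: 3M 2C; the east bank: 3M 2C)
7. 1 missionary and 2 cannibals → the east bank.  (the west bank: 2M 0C; the east bank: 4M 4C)
8. 1 cannibal ← the west bank.  (the west bank: 2M 1C; the east bank: 4M 3C)
9. 2 missionaries and 1 cannibal → the east bank.  (the west bank: 0M 0C; the east bank: 6M 4C)

Yes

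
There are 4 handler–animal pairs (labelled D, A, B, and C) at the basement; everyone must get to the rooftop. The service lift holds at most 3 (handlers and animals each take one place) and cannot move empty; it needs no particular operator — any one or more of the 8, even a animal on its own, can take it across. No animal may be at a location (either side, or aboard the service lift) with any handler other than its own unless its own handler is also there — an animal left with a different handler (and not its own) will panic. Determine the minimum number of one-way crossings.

Counting alone: each trip to the rooftop takes at most 3 across and each return brings at least 1 back, so after t trips out (and t−1 returns) at most 3t − (t−1) of the 8 are across; that first reaches 8 at t = 4, so at least 7 crossings are needed.
The safety rule pushes this higher. Following every safe sequence of crossings, the most of the 8 that can be at the rooftop as the service lift arrives there on crossing 7 is 7 — never all 8.
So no plan with fewer than 9 crossings exists, and this one achieves 9:
1. animal D and handler D cross → the rooftop.
2. handler D crosses ← the basement.
3. animal A, handler A, and handler D cross → the rooftop.
4. animal D and handler D cross ← the basement.
5. handler B, handler C, and handler D cross → the rooftop.
6. animal A crosses ← the basement.
7. animal A and animal D cross → the rooftop.
8. animal D crosses ← the basement.
9. animal B, animal C, and animal D cross → the rooftop.

9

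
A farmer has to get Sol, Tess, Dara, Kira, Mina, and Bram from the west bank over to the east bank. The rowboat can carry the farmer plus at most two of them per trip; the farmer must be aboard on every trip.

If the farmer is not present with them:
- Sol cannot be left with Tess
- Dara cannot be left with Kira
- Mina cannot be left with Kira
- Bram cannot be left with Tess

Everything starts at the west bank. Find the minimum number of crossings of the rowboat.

Counting alone: the farmer can take at most 2 across per trip to the east bank, so moving all 6 needs at least 3 loaded trips out, with a return between consecutive ones — at least 5 crossings.
The safety rule pushes this higher. Following every safe sequence of crossings, the most of the 6 that can be at the east bank as the rowboat arrives there on crossing 5 is 5 — never all 6.
So no plan with fewer than 7 crossings exists, and this one achieves 7:
1. Farmer goes to the east bank with Kira and Tess.
2. Farmer goes back to the west bank alone.
3. Farmer goes to the east bank with Dara and Sol.
4. Farmer goes back to the west bank with Kira and Tess.
5. Farmer goes to the east bank with Bram and Mina.
6. Farmer goes back to the west bank alone.
7. Farmer goes to the east bank with Kira and Tess.

7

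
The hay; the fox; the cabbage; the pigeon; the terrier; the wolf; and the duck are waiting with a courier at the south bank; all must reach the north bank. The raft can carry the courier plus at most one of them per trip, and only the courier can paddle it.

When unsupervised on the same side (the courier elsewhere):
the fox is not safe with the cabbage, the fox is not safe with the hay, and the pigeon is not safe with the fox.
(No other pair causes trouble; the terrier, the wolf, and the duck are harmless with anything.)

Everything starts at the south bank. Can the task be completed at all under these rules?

No

Following every safe sequence of crossings from the start, the most of the 7 that can be at the north bank as the raft arrives there on crossings 1, 3, 5, 7, 9 is 1, 2, 3, 4, 5 respectively; the best ever achieved is 5 of 7.
From crossing 11 on, no configuration arises that was not already reachable earlier: only 72 distinct safe configurations (who is on which side, and where the raft is) can ever be reached, none of them has everyone across, and every continuation just revisits them. So no valid plan exists.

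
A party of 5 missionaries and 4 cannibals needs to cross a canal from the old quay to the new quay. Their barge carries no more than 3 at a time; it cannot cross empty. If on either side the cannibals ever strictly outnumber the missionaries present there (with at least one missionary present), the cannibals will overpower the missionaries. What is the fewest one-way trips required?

7

Counting alone: each trip to the new quay takes at most 3 across and each return brings at least 1 back, so after t trips out (and t−1 returns) at most 3t − (t−1) of the 9 are across; that first reaches 9 at t = 4, so at least 7 crossings are needed.
The plan below uses exactly 7 crossings, so it is optimal:
1. 3 cannibals → the new quay.  (the old quay: 5M 1C; the new quay: 0M 3C)
2. 1 cannibal ← the old quay.  (the old quay: 5M 2C; the new quay: 0M 2C)
3. 3 missionaries → the new quay.  (the old quay: 2M 2C; the new quay: 3M 2C)
4. 1 missionary ← the old quay.  (the old quay: 3M 2C; the new quay: 2M 2C)
5. 2 missionaries and 1 cannibal → the new quay.  (the old quay: 1M 1C; the new quay: 4M 3C)
6. 1 missionary ← the old quay.  (the old quay: 2M 1C; the new quay: 3M 3C)
7. 2 missionaries and 1 cannibal → the new quay.  (the old quay: 0M 0C; the new quay: 5M 4C)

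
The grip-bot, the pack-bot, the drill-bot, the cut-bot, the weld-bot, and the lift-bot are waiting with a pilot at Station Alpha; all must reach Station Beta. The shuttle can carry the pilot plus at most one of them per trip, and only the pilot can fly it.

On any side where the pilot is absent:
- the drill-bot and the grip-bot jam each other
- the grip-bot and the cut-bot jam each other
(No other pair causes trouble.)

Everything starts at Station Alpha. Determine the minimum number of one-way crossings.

Counting alone: the pilot can take at most 1 across per trip to Station Beta, so moving all 6 needs at least 6 loaded trips out, with a return between consecutive ones — at least 11 crossings.
The safety rule pushes this higher. Following every safe sequence of crossings, the most of the 6 that can be at Station Beta as the shuttle arrives there on crossing 11 is 5 — never all 6.
So no plan with fewer than 13 crossings exists, and this one achieves 13:
1. Pilot goes to Station Beta with the grip-bot.  [Station Alpha: the cut-bot, the drill-bot, the lift-bot, the pack-bot, the weld-bot | Station Beta: the grip-bot]
2. Pilot goes back to Station Alpha alone.  [Station Alpha: the cut-bot, the drill-bot, the lift-bot, the pack-bot, the weld-bot | Station Beta: the grip-bot]
3. Pilot goes to Station Beta with the pack-bot.  [Station Alpha: the cut-bot, the drill-bot, the lift-bot, the weld-bot | Station Beta: the grip-bot, the pack-bot]
4. Pilot goes back to Station Alpha alone.  [Station Alpha: the cut-bot, the drill-bot, the lift-bot, the weld-bot | Station Beta: the grip-bot, the pack-bot]
5. Pilot goes to Station Beta with the drill-bot.  [Station Alpha: the cut-bot, the lift-bot, the weld-bot | Station Beta: the drill-bot, the grip-bot, the pack-bot]
6. Pilot goes back to Station Alpha with the grip-bot.  [Station Alpha: the cut-bot, the grip-bot, the lift-bot, the weld-bot | Station Beta: the drill-bot, the pack-bot]
7. Pilot goes to Station Beta with the cut-bot.  [Station Alpha: the grip-bot, the lift-bot, the weld-bot | Station Beta: the cut-bot, the drill-bot, the pack-bot]
8. Pilot goes back to Station Alpha alone.  [Station Alpha: the grip-bot, the lift-bot, the weld-bot | Station Beta: the cut-bot, the drill-bot, the pack-bot]
9. Pilot goes to Station Beta with the weld-bot.  [Station Alpha: the grip-bot, the lift-bot | Station Beta: the cut-bot, the drill-bot, the pack-bot, the weld-bot]
10. Pilot goes back to Station Alpha alone.  [Station Alpha: the grip-bot, the lift-bot | Station Beta: the cut-bot, the drill-bot, the pack-bot, the weld-bot]
11. Pilot goes to Station Beta with the lift-bot.  [Station Alpha: the grip-bot | Station Beta: the cut-bot, the drill-bot, the lift-bot, the pack-bot, the weld-bot]
12. Pilot goes back to Station Alpha alone.  [Station Alpha: the grip-bot | Station Beta: the cut-bot, the drill-bot, the lift-bot, the pack-bot, the weld-bot]
13. Pilot goes to Station Beta with the grip-bot.  [Station Alpha: — | Station Beta: the cut-bot, the drill-bot, the grip-bot, the lift-bot, the pack-bot, the weld-bot]

13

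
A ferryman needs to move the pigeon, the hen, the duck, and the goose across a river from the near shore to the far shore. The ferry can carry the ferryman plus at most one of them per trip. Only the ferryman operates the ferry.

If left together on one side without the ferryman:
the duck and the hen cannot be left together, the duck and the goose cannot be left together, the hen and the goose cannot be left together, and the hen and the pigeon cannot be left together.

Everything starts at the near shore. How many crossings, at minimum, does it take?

impossible

Whatever the first load, the items left behind include a forbidden pair without the ferryman. No opening move is safe, so no plan exists.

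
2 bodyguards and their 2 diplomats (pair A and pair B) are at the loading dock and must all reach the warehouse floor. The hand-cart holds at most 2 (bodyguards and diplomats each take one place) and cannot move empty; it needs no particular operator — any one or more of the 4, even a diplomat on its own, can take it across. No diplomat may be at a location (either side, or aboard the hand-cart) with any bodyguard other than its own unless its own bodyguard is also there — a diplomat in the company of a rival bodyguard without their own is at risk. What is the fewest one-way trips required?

5

Counting alone: each trip to the warehouse floor takes at most 2 across and each return brings at least 1 back, so after t trips out (and t−1 returns) at most 2t − (t−1) of the 4 are across; that first reaches 4 at t = 3, so at least 5 crossings are needed.
The plan below uses exactly 5 crossings, so it is optimal:
1. bodyguard A and diplomat A cross → the warehouse floor.
2. bodyguard A crosses ← the loading dock.
3. bodyguard A and bodyguard B cross → the warehouse floor.
4. bodyguard B crosses ← the loading dock.
5. bodyguard B and diplomat B cross → the warehouse floor.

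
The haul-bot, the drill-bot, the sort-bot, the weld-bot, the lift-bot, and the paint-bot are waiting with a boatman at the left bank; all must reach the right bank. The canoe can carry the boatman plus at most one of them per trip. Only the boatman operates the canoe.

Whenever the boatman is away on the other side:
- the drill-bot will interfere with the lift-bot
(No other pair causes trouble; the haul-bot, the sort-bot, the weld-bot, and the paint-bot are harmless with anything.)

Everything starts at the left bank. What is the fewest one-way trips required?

11

Counting alone: the boatman can take at most 1 across per trip to the right bank, so moving all 6 needs at least 6 loaded trips out, with a return between consecutive ones — at least 11 crossings.
The plan below uses exactly 11 crossings, so it is optimal:
1. Boatman goes to the right bank with the drill-bot.  [the left bank: the haul-bot, the lift-bot, the paint-bot, the sort-bot, the weld-bot | the right bank: the drill-bot]
2. Boatman goes back to the left bank alone.  [the left bank: the haul-bot, the lift-bot, the paint-bot, the sort-bot, the weld-bot | the right bank: the drill-bot]
3. Boatman goes to the right bank with the haul-bot.  [the left bank: the lift-bot, the paint-bot, the sort-bot, the weld-bot | the right bank: the drill-bot, the haul-bot]
4. Boatman goes back to the left bank alone.  [the left bank: the lift-bot, the paint-bot, the sort-bot, the weld-bot | the right bank: the drill-bot, the haul-bot]
5. Boatman goes to the right bank with the sort-bot.  [the left bank: the lift-bot, the paint-bot, the weld-bot | the right bank: the drill-bot, the haul-bot, the sort-bot]
6. Boatman goes back to the left bank alone.  [the left bank: the lift-bot, the paint-bot, the weld-bot | the right bank: the drill-bot, the haul-bot, the sort-bot]
7. Boatman goes to the right bank with the weld-bot.  [the left bank: the lift-bot, the paint-bot | the right bank: the drill-bot, the haul-bot, the sort-bot, the weld-bot]
8. Boatman goes back to the left bank alone.  [the left bank: the lift-bot, the paint-bot | the right bank: the drill-bot, the haul-bot, the sort-bot, the weld-bot]
9. Boatman goes to the right bank with the paint-bot.  [the left bank: the lift-bot | the right bank: the drill-bot, the haul-bot, the paint-bot, the sort-bot, the weld-bot]
10. Boatman goes back to the left bank alone.  [the left bank: the lift-bot | the right bank: the drill-bot, the haul-bot, the paint-bot, the sort-bot, the weld-bot]
11. Boatman goes to the right bank with the lift-bot.  [the left bank: — | the right bank: the drill-bot, the haul-bot, the lift-bot, the paint-bot, the sort-bot, the weld-bot]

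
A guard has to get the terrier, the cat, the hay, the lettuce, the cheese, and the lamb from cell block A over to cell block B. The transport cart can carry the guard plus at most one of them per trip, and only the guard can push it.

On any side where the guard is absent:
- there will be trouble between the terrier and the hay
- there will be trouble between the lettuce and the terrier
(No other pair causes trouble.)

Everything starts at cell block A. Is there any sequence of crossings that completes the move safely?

Yes

1. Guard goes to cell block B with the terrier.
2. Guard goes back to cell block A alone.
3. Guard goes to cell block B with the cat.
4. Guard goes back to cell block A alone.
5. Guard goes to cell block B with the hay.
6. Guard goes back to cell block A with the terrier.
7. Guard goes to cell block B with the lettuce.
8. Guard goes back to cell block A alone.
9. Guard goes to cell block B with the cheese.
10. Guard goes back to cell block A alone.
11. Guard goes to cell block B with the lamb.
12. Guard goes back to cell block A alone.
13. Guard goes to cell block B with the terrier.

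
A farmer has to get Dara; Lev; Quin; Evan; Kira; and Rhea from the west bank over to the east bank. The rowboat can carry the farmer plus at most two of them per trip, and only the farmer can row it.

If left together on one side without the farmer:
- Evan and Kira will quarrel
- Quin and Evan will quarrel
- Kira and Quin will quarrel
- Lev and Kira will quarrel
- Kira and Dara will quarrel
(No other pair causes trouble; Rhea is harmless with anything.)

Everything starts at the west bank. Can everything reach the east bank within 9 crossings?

Yes

Yes — this plan uses 9 crossings (≤ 9):
1. Farmer goes to the east bank with Kira and Quin.  [the west bank: Dara, Evan, Lev, Rhea | the east bank: Kira, Quin]
2. Farmer goes back to the west bank with Quin.  [the west bank: Dara, Evan, Lev, Quin, Rhea | the east bank: Kira]
3. Farmer goes to the east bank with Dara and Quin.  [the west bank: Evan, Lev, Rhea | the east bank: Dara, Kira, Quin]
4. Farmer goes back to the west bank with Kira.  [the west bank: Evan, Kira, Lev, Rhea | the east bank: Dara, Quin]
5. Farmer goes to the east bank with Evan and Lev.  [the west bank: Kira, Rhea | the east bank: Dara, Evan, Lev, Quin]
6. Farmer goes back to the west bank with Quin.  [the west bank: Kira, Quin, Rhea | the east bank: Dara, Evan, Lev]
7. Farmer goes to the east bank with Quin and Rhea.  [the west bank: Kira | the east bank: Dara, Evan, Lev, Quin, Rhea]
8. Farmer goes back to the west bank with Quin.  [the west bank: Kira, Quin | the east bank: Dara, Evan, Lev, Rhea]
9. Farmer goes to the east bank with Kira and Quin.  [the west bank: — | the east bank: Dara, Evan, Kira, Lev, Quin, Rhea]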